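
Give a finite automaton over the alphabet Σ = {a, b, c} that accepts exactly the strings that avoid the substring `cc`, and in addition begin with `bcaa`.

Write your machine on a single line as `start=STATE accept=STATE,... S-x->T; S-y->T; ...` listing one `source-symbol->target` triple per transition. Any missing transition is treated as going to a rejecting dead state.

start=q0; accept=q7,q8; q0-a->q1; q0-b->q2; q0-c->q3; q1-a->q1; q1-b->q1; q1-c->q3; q2-a->q1; q2-b->q1; q2-c->q4; q3-a->q1; q3-b->q1; q3-c->q5; q4-a->q6; q4-b->q1; q4-c->q5; q5-a->q5; q5-b->q5; q5-c->q5; q6-a->q7; q6-b->q1; q6-c->q3; q7-a->q7; q7-b->q7; q7-c->q8; q8-a->q7; q8-b->q7; q8-c->q9; q9-a->q9; q9-b->q9; q9-c->q9

Run two small machines in parallel and take their product. The first has 3 states tracking partial matches of the forbidden pattern `cc`; the second has 6 states tracking whether the input so far still matches the prefix `bcaa`. A product state is a pair (one from each), accepting exactly when both do.
With 10 states:
        a   b   c  
>  q0   q1  q2  q3 
   q1   q1  q1  q3 
   q2   q1  q1  q4 
   q3   q1  q1  q5 
   q4   q6  q1  q5 
   q5   q5  q5  q5 
   q6   q7  q1  q3 
 * q7   q7  q7  q8 
 * q8   q7  q7  q9 
   q9   q9  q9  q9 
(> = start, * = accepting)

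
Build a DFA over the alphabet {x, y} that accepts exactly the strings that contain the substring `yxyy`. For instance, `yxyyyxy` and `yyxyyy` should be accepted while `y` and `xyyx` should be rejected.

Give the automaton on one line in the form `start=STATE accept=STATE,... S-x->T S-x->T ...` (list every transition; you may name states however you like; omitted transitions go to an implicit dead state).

start=A accept=E A-x->A A-y->B B-x->C B-y->B C-x->A C-y->D D-x->C D-y->E E-x->E E-y->E

Track how much of `yxyy` has been matched so far: state A is no progress, E is the absorbing accept state reached once `yxyy` has occurred. Intermediate states record partial matches; on a mismatch, fall back to the longest reusable overlap.
       x  y 
>  A   A  B 
   B   C  B 
   C   A  D 
   D   C  E 
 * E   E  E 
(> = start, * = accepting)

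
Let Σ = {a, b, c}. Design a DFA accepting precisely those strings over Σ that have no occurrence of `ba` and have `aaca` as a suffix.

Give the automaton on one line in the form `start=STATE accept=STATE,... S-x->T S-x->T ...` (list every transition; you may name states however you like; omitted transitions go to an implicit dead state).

start=q0 accept=q8 q0-a->q1 q0-b->q2 q0-c->q0 q1-a->q3 q1-b->q2 q1-c->q0 q2-a->q4 q2-b->q2 q2-c->q0 q3-a->q3 q3-b->q2 q3-c->q5 q4-a->q6 q4-b->q7 q4-c->q7 q5-a->q8 q5-b->q2 q5-c->q0 q6-a->q6 q6-b->q7 q6-c->q9 q7-a->q4 q7-b->q7 q7-c->q7 q8-a->q3 q8-b->q2 q8-c->q0 q9-a->q10 q9-b->q7 q9-c->q7 q10-a->q6 q10-b->q7 q10-c->q7

Run two small machines in parallel and take their product. The first has 3 states tracking partial matches of the forbidden pattern `ba`; the second has 5 states tracking how much of the suffix `aaca` has currently been matched. A product state is a pair (one from each), accepting exactly when both do.
An 11-state machine:
          a    b    c  
>  q0     q1   q2   q0 
   q1     q3   q2   q0 
   q2     q4   q2   q0 
   q3     q3   q2   q5 
   q4     q6   q7   q7 
   q5     q8   q2   q0 
   q6     q6   q7   q9 
   q7     q4   q7   q7 
 * q8     q3   q2   q0 
   q9    q10   q7   q7 
   q10    q6   q7   q7 
(> = start, * = accepting)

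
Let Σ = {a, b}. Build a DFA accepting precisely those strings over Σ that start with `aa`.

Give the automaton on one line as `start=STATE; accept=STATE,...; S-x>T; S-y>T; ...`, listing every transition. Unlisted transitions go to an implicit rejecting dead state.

start=s0; accept=s2; s0-a>s1; s0-b>s3; s1-a>s2; s1-b>s3; s2-a>s2; s2-b>s2; s3-a>s3; s3-b>s3

Walk along `aa` while the input agrees: from s0 take `a` to s1, and so on. Any deviation drops to the rejecting sink s3. Once s2 is reached the prefix is confirmed and every continuation is accepted.
        a   b  
>  s0   s1  s3 
   s1   s2  s3 
 * s2   s2  s2 
   s3   s3  s3 
(> = start, * = accepting)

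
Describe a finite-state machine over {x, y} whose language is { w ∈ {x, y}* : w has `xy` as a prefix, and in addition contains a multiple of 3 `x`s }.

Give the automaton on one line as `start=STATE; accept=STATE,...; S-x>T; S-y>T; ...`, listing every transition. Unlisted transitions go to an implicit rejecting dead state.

start=q0; accept=q5; q0-x>q1; q0-y>q2; q1-x>q2; q1-y>q3; q2-x>q2; q2-y>q2; q3-x>q4; q3-y>q3; q4-x>q5; q4-y>q4; q5-x>q3; q5-y>q5

Handle the two conditions separately and then intersect. The first has 4 states tracking whether the input so far still matches the prefix `xy`; the second has 3 states tracking the count of `x`s modulo 3. A product state is a pair (one from each), accepting exactly when both do. Minimizing collapses redundant product states.
6 states suffice.
        x   y  
>  q0   q1  q2 
   q1   q2  q3 
   q2   q2  q2 
   q3   q4  q3 
   q4   q5  q4 
 * q5   q3  q5 
(> = start, * = accepting)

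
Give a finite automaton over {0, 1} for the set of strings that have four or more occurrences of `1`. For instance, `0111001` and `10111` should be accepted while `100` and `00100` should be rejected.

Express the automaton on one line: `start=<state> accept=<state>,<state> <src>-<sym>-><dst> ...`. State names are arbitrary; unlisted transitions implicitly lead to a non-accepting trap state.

start=s0 accept=s4,s5 s0-0->s0 s0-1->s1 s1-0->s1 s1-1->s2 s2-0->s2 s2-1->s3 s3-0->s3 s3-1->s4 s4-0->s4 s4-1->s5 s5-0->s5 s5-1->s5

Only the number of `1`s matters, and only up to 5. Make a chain s0 → s1 → s2 → s3 → s4 → s5 advanced by each `1` (with s5 absorbing); every other symbol self-loops. The accepting set is {s4, s5}.
A 6-state machine:
        0   1  
>  s0   s0  s1 
   s1   s1  s2 
   s2   s2  s3 
   s3   s3  s4 
 * s4   s4  s5 
 * s5   s5  s5 
(> = start, * = accepting)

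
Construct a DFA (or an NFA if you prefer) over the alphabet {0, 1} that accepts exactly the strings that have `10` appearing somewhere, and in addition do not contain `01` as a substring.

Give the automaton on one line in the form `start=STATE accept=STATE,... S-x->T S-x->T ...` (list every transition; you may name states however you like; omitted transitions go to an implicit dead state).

Run two small machines in parallel and take their product. One (3 states) tracks whether and how much of `10` has been seen; the other (3 states) tracks partial matches of the forbidden pattern `01`. Each combined state is a pair, one component from each; accept when both components accept.
        0   1  
>  q0   q1  q2 
   q1   q1  q3 
   q2   q4  q2 
   q3   q5  q3 
 * q4   q4  q5 
   q5   q5  q5 
(> = start, * = accepting)

start=q0 accept=q4 q0-0->q1 q0-1->q2 q1-0->q1 q1-1->q3 q2-0->q4 q2-1->q2 q3-0->q5 q3-1->q3 q4-0->q4 q4-1->q5 q5-0->q5 q5-1->q5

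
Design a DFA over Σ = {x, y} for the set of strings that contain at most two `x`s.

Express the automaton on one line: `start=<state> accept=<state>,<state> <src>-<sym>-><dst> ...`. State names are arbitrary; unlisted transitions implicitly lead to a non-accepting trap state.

Count `x`s, saturating at 3: states A through C mean 0 through 2 `x`s seen; D means more than 2. Each `x` increments (capped at D); other symbols loop. Accept from {A, B, C}.
With 4 states:
       x  y 
>* A   B  A 
 * B   C  B 
 * C   D  C 
   D   D  D 
(> = start, * = accepting)

start=A accept=A,B,C A-x->B A-y->A B-x->C B-y->B C-x->D C-y->C D-x->D D-y->D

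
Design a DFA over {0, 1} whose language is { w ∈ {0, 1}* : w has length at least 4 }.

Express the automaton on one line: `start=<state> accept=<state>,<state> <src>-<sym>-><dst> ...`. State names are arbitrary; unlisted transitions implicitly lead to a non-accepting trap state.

start=S0 accept=S4,S5 S0-0->S1 S0-1->S1 S1-0->S2 S1-1->S2 S2-0->S3 S2-1->S3 S3-0->S4 S3-1->S4 S4-0->S5 S4-1->S5 S5-0->S5 S5-1->S5

We only need to distinguish lengths 0, 1, …, 4, and '>4'. Chain S0 → S1 → S2 → S3 → S4 → S5 on every symbol, with S5 looping. Accepting states: {S4, S5}.
6 states suffice.
        0   1  
>  S0   S1  S1 
   S1   S2  S2 
   S2   S3  S3 
   S3   S4  S4 
 * S4   S5  S5 
 * S5   S5  S5 
(> = start, * = accepting)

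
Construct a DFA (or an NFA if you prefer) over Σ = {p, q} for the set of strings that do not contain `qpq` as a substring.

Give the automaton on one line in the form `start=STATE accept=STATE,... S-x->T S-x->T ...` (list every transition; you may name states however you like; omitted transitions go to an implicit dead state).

This is the complement of 'contains `qpq`'. Use the same substring-matching states — S0 through S3 holding how much of `qpq` has just been matched — but flip the accepting set: everything except the trap S3 accepts.
With 4 states:
        p   q  
>* S0   S0  S1 
 * S1   S2  S1 
 * S2   S0  S3 
   S3   S3  S3 
(> = start, * = accepting)

start=S0 accept=S0,S1,S2 S0-p->S0 S0-q->S1 S1-p->S2 S1-q->S1 S2-p->S0 S2-q->S3 S3-p->S3 S3-q->S3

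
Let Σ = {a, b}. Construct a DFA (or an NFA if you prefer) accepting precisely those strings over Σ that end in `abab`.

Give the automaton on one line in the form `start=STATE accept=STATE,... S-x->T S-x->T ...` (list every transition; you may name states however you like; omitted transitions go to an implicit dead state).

Remember how much of `abab` the current input suffix matches. State q0 means no match yet; q1 means the last symbol is `a`; q2 means the last 2 symbols are `ab`; q3 means the last 3 symbols are `aba`; q4 means the last 4 symbols are `abab`. Only q4 accepts. On a mismatch, fall back to the longest proper suffix that is still a prefix of `abab`.
        a   b  
>  q0   q1  q0 
   q1   q1  q2 
   q2   q3  q0 
   q3   q1  q4 
 * q4   q3  q0 
(> = start, * = accepting)

start=q0 accept=q4 q0-a->q1 q0-b->q0 q1-a->q1 q1-b->q2 q2-a->q3 q2-b->q0 q3-a->q1 q3-b->q4 q4-a->q3 q4-b->q0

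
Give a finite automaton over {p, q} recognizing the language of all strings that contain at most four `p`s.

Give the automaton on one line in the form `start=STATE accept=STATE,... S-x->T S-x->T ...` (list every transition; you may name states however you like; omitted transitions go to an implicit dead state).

Only the number of `p`s matters, and only up to 5. Make a chain S0 → S1 → S2 → S3 → S4 → S5 advanced by each `p` (with S5 absorbing); every other symbol self-loops. The accepting set is {S0, S1, S2, S3, S4}.
With 6 states:
        p   q  
>* S0   S1  S0 
 * S1   S2  S1 
 * S2   S3  S2 
 * S3   S4  S3 
 * S4   S5  S4 
   S5   S5  S5 
(> = start, * = accepting)

start=S0 accept=S0,S1,S2,S3,S4 S0-p->S1 S0-q->S0 S1-p->S2 S1-q->S1 S2-p->S3 S2-q->S2 S3-p->S4 S3-q->S3 S4-p->S5 S4-q->S4 S5-p->S5 S5-q->S5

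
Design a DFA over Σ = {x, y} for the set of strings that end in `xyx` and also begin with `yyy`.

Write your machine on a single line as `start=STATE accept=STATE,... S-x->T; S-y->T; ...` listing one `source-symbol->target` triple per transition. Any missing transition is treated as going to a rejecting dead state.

Build one automaton per condition and run them in lockstep. One (4 states) tracks how much of the suffix `xyx` has currently been matched; the other (5 states) tracks whether the input so far still matches the prefix `yyy`. Each combined state is a pair, one component from each; accept when both components accept.
          x    y  
>  S0     S1   S2 
   S1     S1   S3 
   S2     S1   S4 
   S3     S5   S6 
   S4     S1   S7 
   S5     S1   S3 
   S6     S1   S6 
   S7     S8   S7 
   S8     S8   S9 
   S9    S10   S7 
 * S10    S8   S9 
(> = start, * = accepting)

start=S0; accept=S10; S0-x->S1; S0-y->S2; S1-x->S1; S1-y->S3; S2-x->S1; S2-y->S4; S3-x->S5; S3-y->S6; S4-x->S1; S4-y->S7; S5-x->S1; S5-y->S3; S6-x->S1; S6-y->S6; S7-x->S8; S7-y->S7; S8-x->S8; S8-y->S9; S9-x->S10; S9-y->S7; S10-x->S8; S10-y->S9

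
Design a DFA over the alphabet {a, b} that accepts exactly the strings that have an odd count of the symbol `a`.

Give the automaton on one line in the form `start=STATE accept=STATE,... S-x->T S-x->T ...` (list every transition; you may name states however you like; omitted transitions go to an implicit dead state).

Keep the running count of `a`s modulo 2: each `a` advances along the cycle s0 → s1 → s0 while other symbols loop. Accept at s1.
2 states suffice.
        a   b  
>  s0   s1  s0 
 * s1   s0  s1 
(> = start, * = accepting)

start=s0 accept=s1 s0-a->s1 s0-b->s0 s1-a->s0 s1-b->s1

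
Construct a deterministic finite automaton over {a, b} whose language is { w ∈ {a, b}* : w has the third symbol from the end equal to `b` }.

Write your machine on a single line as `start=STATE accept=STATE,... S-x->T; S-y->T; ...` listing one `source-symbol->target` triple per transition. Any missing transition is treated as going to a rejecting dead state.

A DFA must remember the last 3 symbols (since which symbol is third-to-last isn't known until the input ends). Use one state per possible window of the last ≤3 symbols; accept from those whose window starts with `b`.
A 15-state machine:
          a    b  
>  s0     s1   s2 
   s1     s3   s4 
   s2     s5   s6 
   s3     s7   s8 
   s4     s9  s10 
   s5    s11  s12 
   s6    s13  s14 
   s7     s7   s8 
   s8     s9  s10 
   s9    s11  s12 
   s10   s13  s14 
 * s11    s7   s8 
 * s12    s9  s10 
 * s13   s11  s12 
 * s14   s13  s14 
(> = start, * = accepting)

start=s0; accept=s11,s12,s13,s14; s0-a->s1; s0-b->s2; s1-a->s3; s1-b->s4; s2-a->s5; s2-b->s6; s3-a->s7; s3-b->s8; s4-a->s9; s4-b->s10; s5-a->s11; s5-b->s12; s6-a->s13; s6-b->s14; s7-a->s7; s7-b->s8; s8-a->s9; s8-b->s10; s9-a->s11; s9-b->s12; s10-a->s13; s10-b->s14; s11-a->s7; s11-b->s8; s12-a->s9; s12-b->s10; s13-a->s11; s13-b->s12; s14-a->s13; s14-b->s14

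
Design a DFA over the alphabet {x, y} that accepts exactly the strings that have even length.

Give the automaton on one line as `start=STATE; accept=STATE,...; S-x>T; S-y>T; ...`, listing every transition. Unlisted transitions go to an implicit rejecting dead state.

Count input length modulo 2: every symbol advances one step around the cycle A → B → A. Accept at A.
       x  y 
>* A   B  B 
   B   A  A 
(> = start, * = accepting)

start=A; accept=A; A-x>B; A-y>B; B-x>A; B-y>A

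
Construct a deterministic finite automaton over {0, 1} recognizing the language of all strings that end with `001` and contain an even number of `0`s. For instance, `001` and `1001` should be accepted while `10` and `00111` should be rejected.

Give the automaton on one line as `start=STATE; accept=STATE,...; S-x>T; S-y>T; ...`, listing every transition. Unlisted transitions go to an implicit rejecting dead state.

start=A; accept=E; A-0>B; A-1>A; B-0>C; B-1>D; C-0>B; C-1>E; D-0>A; D-1>D; E-0>B; E-1>A

Build one automaton per condition and run them in lockstep. One (4 states) tracks how much of the suffix `001` has currently been matched; the other (2 states) tracks the count of `0`s modulo 2. Each combined state is a pair, one component from each; accept when both components accept. After merging equivalent states the machine shrinks.
A 5-state machine:
       0  1 
>  A   B  A 
   B   C  D 
   C   B  E 
   D   A  D 
 * E   B  A 
(> = start, * = accepting)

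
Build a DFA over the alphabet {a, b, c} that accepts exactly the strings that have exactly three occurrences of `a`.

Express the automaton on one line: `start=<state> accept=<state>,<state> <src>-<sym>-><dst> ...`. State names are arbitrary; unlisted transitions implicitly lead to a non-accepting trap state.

Count `a`s, saturating at 4: states q0 through q3 mean 0 through 3 `a`s seen; q4 means more than 3. Each `a` increments (capped at q4); other symbols loop. Accept from {q3}.
A 5-state machine:
        a   b   c  
>  q0   q1  q0  q0 
   q1   q2  q1  q1 
   q2   q3  q2  q2 
 * q3   q4  q3  q3 
   q4   q4  q4  q4 
(> = start, * = accepting)

start=q0 accept=q3 q0-a->q1 q0-b->q0 q0-c->q0 q1-a->q2 q1-b->q1 q1-c->q1 q2-a->q3 q2-b->q2 q2-c->q2 q3-a->q4 q3-b->q3 q3-c->q3 q4-a->q4 q4-b->q4 q4-c->q4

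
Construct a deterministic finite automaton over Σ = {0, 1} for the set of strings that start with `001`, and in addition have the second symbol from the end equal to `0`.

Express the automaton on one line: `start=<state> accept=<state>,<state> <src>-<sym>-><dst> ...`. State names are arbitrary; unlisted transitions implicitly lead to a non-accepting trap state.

start=q0 accept=q4,q7 q0-0->q1 q0-1->q2 q1-0->q3 q1-1->q2 q2-0->q2 q2-1->q2 q3-0->q2 q3-1->q4 q4-0->q5 q4-1->q6 q5-0->q7 q5-1->q4 q6-0->q5 q6-1->q6 q7-0->q7 q7-1->q4

Build one automaton per condition and run them in lockstep. The first has 5 states tracking whether the input so far still matches the prefix `001`; the second has 7 states tracking the last 2 symbols read. A product state is a pair (one from each), accepting exactly when both do. Minimizing collapses redundant product states.
An 8-state machine:
        0   1  
>  q0   q1  q2 
   q1   q3  q2 
   q2   q2  q2 
   q3   q2  q4 
 * q4   q5  q6 
   q5   q7  q4 
   q6   q5  q6 
 * q7   q7  q4 
(> = start, * = accepting)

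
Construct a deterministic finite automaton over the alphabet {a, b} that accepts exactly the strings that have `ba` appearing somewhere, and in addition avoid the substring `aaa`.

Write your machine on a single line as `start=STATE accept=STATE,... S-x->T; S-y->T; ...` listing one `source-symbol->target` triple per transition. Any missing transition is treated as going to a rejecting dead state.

Handle the two conditions separately and then intersect. One (3 states) tracks whether and how much of `ba` has been seen; the other (4 states) tracks partial matches of the forbidden pattern `aaa`. Each combined state is a pair, one component from each; accept when both components accept.
10 states suffice.
        a   b  
>  q0   q1  q2 
   q1   q3  q2 
   q2   q4  q2 
   q3   q5  q2 
 * q4   q6  q7 
   q5   q5  q8 
 * q6   q9  q7 
 * q7   q4  q7 
   q8   q9  q8 
   q9   q9  q9 
(> = start, * = accepting)

start=q0; accept=q4,q6,q7; q0-a->q1; q0-b->q2; q1-a->q3; q1-b->q2; q2-a->q4; q2-b->q2; q3-a->q5; q3-b->q2; q4-a->q6; q4-b->q7; q5-a->q5; q5-b->q8; q6-a->q9; q6-b->q7; q7-a->q4; q7-b->q7; q8-a->q9; q8-b->q8; q9-a->q9; q9-b->q9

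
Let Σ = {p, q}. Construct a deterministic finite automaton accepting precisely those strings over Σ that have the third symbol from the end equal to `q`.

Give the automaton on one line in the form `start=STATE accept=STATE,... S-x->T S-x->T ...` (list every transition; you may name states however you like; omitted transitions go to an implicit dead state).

start=A accept=L,M,N,O A-p->B A-q->C B-p->D B-q->E C-p->F C-q->G D-p->H D-q->I E-p->J E-q->K F-p->L F-q->M G-p->N G-q->O H-p->H H-q->I I-p->J I-q->K J-p->L J-q->M K-p->N K-q->O L-p->H L-q->I M-p->J M-q->K N-p->L N-q->M O-p->N O-q->O

Because acceptance depends on a position counted from the end, the machine has to buffer the most recent 3 symbols. Make each state the string of the last up-to-3 symbols read; on input `x` shift the window left and append `x`. Accept when the buffered window has length 3 and begins with `q`.
15 states suffice.
       p  q 
>  A   B  C 
   B   D  E 
   C   F  G 
   D   H  I 
   E   J  K 
   F   L  M 
   G   N  O 
   H   H  I 
   I   J  K 
   J   L  M 
   K   N  O 
 * L   H  I 
 * M   J  K 
 * N   L  M 
 * O   N  O 
(> = start, * = accepting)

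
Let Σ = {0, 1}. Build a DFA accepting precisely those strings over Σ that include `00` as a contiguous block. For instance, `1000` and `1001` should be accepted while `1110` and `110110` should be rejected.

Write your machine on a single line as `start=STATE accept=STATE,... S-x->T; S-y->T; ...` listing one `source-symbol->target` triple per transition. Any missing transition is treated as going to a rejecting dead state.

start=S0; accept=S2; S0-0->S1; S0-1->S0; S1-0->S2; S1-1->S0; S2-0->S2; S2-1->S2

States S0..S1 record the length of the longest prefix of `00` that matches the current input suffix. Reaching S2 means `00` has been seen, and we stay there forever. Accept from S2.
With 3 states:
        0   1  
>  S0   S1  S0 
   S1   S2  S0 
 * S2   S2  S2 
(> = start, * = accepting)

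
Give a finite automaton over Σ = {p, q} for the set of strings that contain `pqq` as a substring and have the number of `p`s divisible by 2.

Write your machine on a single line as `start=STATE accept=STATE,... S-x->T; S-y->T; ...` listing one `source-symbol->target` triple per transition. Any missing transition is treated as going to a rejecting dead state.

start=s0; accept=s6; s0-p->s1; s0-q->s0; s1-p->s2; s1-q->s3; s2-p->s1; s2-q->s4; s3-p->s2; s3-q->s5; s4-p->s1; s4-q->s6; s5-p->s6; s5-q->s5; s6-p->s5; s6-q->s6

Build one automaton per condition and run them in lockstep. The first has 4 states tracking whether and how much of `pqq` has been seen; the second has 2 states tracking the count of `p`s modulo 2. A product state is a pair (one from each), accepting exactly when both do.
7 states suffice.
        p   q  
>  s0   s1  s0 
   s1   s2  s3 
   s2   s1  s4 
   s3   s2  s5 
   s4   s1  s6 
   s5   s6  s5 
 * s6   s5  s6 
(> = start, * = accepting)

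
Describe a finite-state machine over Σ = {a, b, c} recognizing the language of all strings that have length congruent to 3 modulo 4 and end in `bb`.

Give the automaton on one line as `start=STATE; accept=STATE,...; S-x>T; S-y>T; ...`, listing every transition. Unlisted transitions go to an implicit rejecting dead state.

Handle the two conditions separately and then intersect. The first has 4 states tracking the input length modulo 4; the second has 3 states tracking how much of the suffix `bb` has currently been matched. A product state is a pair (one from each), accepting exactly when both do.
A 12-state machine:
          a    b    c  
>  S0     S1   S2   S1 
   S1     S3   S4   S3 
   S2     S3   S5   S3 
   S3     S6   S7   S6 
   S4     S6   S8   S6 
   S5     S6   S8   S6 
   S6     S0   S9   S0 
   S7     S0  S10   S0 
 * S8     S0  S10   S0 
   S9     S1  S11   S1 
   S10    S1  S11   S1 
   S11    S3   S5   S3 
(> = start, * = accepting)

start=S0; accept=S8; S0-a>S1; S0-b>S2; S0-c>S1; S1-a>S3; S1-b>S4; S1-c>S3; S2-a>S3; S2-b>S5; S2-c>S3; S3-a>S6; S3-b>S7; S3-c>S6; S4-a>S6; S4-b>S8; S4-c>S6; S5-a>S6; S5-b>S8; S5-c>S6; S6-a>S0; S6-b>S9; S6-c>S0; S7-a>S0; S7-b>S10; S7-c>S0; S8-a>S0; S8-b>S10; S8-c>S0; S9-a>S1; S9-b>S11; S9-c>S1; S10-a>S1; S10-b>S11; S10-c>S1; S11-a>S3; S11-b>S5; S11-c>S3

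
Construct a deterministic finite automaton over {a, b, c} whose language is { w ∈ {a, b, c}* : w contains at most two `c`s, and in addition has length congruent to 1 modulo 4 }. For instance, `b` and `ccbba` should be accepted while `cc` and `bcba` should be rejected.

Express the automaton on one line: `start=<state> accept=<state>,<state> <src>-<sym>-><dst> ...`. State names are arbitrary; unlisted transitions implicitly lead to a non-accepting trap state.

start=q0 accept=q1,q2,q13 q0-a->q1 q0-b->q1 q0-c->q2 q1-a->q3 q1-b->q3 q1-c->q4 q2-a->q4 q2-b->q4 q2-c->q5 q3-a->q6 q3-b->q6 q3-c->q7 q4-a->q7 q4-b->q7 q4-c->q8 q5-a->q8 q5-b->q8 q5-c->q9 q6-a->q0 q6-b->q0 q6-c->q10 q7-a->q10 q7-b->q10 q7-c->q11 q8-a->q11 q8-b->q11 q8-c->q12 q9-a->q12 q9-b->q12 q9-c->q12 q10-a->q2 q10-b->q2 q10-c->q13 q11-a->q13 q11-b->q13 q11-c->q14 q12-a->q14 q12-b->q14 q12-c->q14 q13-a->q5 q13-b->q5 q13-c->q15 q14-a->q15 q14-b->q15 q14-c->q15 q15-a->q9 q15-b->q9 q15-c->q9

Run two small machines in parallel and take their product. The first has 4 states tracking the count of `c`s, saturating at 3; the second has 4 states tracking the input length modulo 4. A product state is a pair (one from each), accepting exactly when both do.
16 states suffice.
          a    b    c  
>  q0     q1   q1   q2 
 * q1     q3   q3   q4 
 * q2     q4   q4   q5 
   q3     q6   q6   q7 
   q4     q7   q7   q8 
   q5     q8   q8   q9 
   q6     q0   q0  q10 
   q7    q10  q10  q11 
   q8    q11  q11  q12 
   q9    q12  q12  q12 
   q10    q2   q2  q13 
   q11   q13  q13  q14 
   q12   q14  q14  q14 
 * q13    q5   q5  q15 
   q14   q15  q15  q15 
   q15    q9   q9   q9 
(> = start, * = accepting)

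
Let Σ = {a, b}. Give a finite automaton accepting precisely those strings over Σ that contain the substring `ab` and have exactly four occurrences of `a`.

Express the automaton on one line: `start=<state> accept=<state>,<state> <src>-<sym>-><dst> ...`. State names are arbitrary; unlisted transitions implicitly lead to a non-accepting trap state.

Handle the two conditions separately and then intersect. The first has 3 states tracking whether and how much of `ab` has been seen; the second has 6 states tracking the count of `a`s, saturating at 5. A product state is a pair (one from each), accepting exactly when both do.
With 11 states:
          a    b  
>  s0     s1   s0 
   s1     s2   s3 
   s2     s4   s5 
   s3     s5   s3 
   s4     s6   s7 
   s5     s7   s5 
   s6     s8   s9 
   s7     s9   s7 
   s8     s8  s10 
 * s9    s10   s9 
   s10   s10  s10 
(> = start, * = accepting)

start=s0 accept=s9 s0-a->s1 s0-b->s0 s1-a->s2 s1-b->s3 s2-a->s4 s2-b->s5 s3-a->s5 s3-b->s3 s4-a->s6 s4-b->s7 s5-a->s7 s5-b->s5 s6-a->s8 s6-b->s9 s7-a->s9 s7-b->s7 s8-a->s8 s8-b->s10 s9-a->s10 s9-b->s9 s10-a->s10 s10-b->s10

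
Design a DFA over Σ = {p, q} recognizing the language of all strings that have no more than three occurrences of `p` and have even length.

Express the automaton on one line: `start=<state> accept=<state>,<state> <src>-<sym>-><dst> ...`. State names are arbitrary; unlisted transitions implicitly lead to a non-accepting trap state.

Build one automaton per condition and run them in lockstep. One (5 states) tracks the count of `p`s, saturating at 4; the other (2 states) tracks the input length modulo 2. Each combined state is a pair, one component from each; accept when both components accept.
A 10-state machine:
        p   q  
>* S0   S1  S2 
   S1   S3  S4 
   S2   S4  S0 
 * S3   S5  S6 
 * S4   S6  S1 
   S5   S7  S8 
   S6   S8  S3 
   S7   S9  S9 
 * S8   S9  S5 
   S9   S7  S7 
(> = start, * = accepting)

start=S0 accept=S0,S3,S4,S8 S0-p->S1 S0-q->S2 S1-p->S3 S1-q->S4 S2-p->S4 S2-q->S0 S3-p->S5 S3-q->S6 S4-p->S6 S4-q->S1 S5-p->S7 S5-q->S8 S6-p->S8 S6-q->S3 S7-p->S9 S7-q->S9 S8-p->S9 S8-q->S5 S9-p->S7 S9-q->S7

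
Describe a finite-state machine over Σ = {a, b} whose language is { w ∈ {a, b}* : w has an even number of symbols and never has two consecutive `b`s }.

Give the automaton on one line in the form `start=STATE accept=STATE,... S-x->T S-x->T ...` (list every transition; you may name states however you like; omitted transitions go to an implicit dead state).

start=q0 accept=q0,q3 q0-a->q1 q0-b->q2 q1-a->q0 q1-b->q3 q2-a->q0 q2-b->q4 q3-a->q1 q3-b->q4 q4-a->q4 q4-b->q4

Run two small machines in parallel and take their product. One (2 states) tracks the input length modulo 2; the other (3 states) tracks partial matches of the forbidden pattern `bb`. Each combined state is a pair, one component from each; accept when both components accept. Minimizing collapses redundant product states.
        a   b  
>* q0   q1  q2 
   q1   q0  q3 
   q2   q0  q4 
 * q3   q1  q4 
   q4   q4  q4 
(> = start, * = accepting)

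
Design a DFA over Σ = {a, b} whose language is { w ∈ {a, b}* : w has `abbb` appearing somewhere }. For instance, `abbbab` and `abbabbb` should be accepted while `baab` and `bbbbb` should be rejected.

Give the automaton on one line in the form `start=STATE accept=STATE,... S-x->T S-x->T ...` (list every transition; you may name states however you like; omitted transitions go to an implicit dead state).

States q0..q3 record the length of the longest prefix of `abbb` that matches the current input suffix. Reaching q4 means `abbb` has been seen, and we stay there forever. Accept from q4.
A 5-state machine:
        a   b  
>  q0   q1  q0 
   q1   q1  q2 
   q2   q1  q3 
   q3   q1  q4 
 * q4   q4  q4 
(> = start, * = accepting)

start=q0 accept=q4 q0-a->q1 q0-b->q0 q1-a->q1 q1-b->q2 q2-a->q1 q2-b->q3 q3-a->q1 q3-b->q4 q4-a->q4 q4-b->q4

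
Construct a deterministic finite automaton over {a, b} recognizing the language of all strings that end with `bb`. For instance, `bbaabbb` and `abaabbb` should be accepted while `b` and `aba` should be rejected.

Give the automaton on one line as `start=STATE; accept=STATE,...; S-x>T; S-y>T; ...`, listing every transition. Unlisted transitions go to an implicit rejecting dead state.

Let each state record the length of the longest suffix of the input read so far that is also a prefix of `bb`. q1 means the last symbol is `b`; q2 means the last 2 symbols are `bb`. Accept only at q2, where the string currently ends in `bb`.
3 states suffice.
        a   b  
>  q0   q0  q1 
   q1   q0  q2 
 * q2   q0  q2 
(> = start, * = accepting)

start=q0; accept=q2; q0-a>q0; q0-b>q1; q1-a>q0; q1-b>q2; q2-a>q0; q2-b>q2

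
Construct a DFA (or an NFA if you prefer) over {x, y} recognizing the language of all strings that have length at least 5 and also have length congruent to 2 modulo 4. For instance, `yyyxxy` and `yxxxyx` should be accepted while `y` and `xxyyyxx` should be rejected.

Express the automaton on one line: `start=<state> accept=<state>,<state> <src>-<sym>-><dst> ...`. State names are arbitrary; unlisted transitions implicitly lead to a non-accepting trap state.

Build one automaton per condition and run them in lockstep. One (7 states) tracks the input length, saturating at 6; the other (4 states) tracks the input length modulo 4. Each combined state is a pair, one component from each; accept when both components accept. Equivalent product states are then merged.
With 7 states:
        x   y  
>  q0   q1  q1 
   q1   q2  q2 
   q2   q3  q3 
   q3   q4  q4 
   q4   q5  q5 
   q5   q6  q6 
 * q6   q3  q3 
(> = start, * = accepting)

start=q0 accept=q6 q0-x->q1 q0-y->q1 q1-x->q2 q1-y->q2 q2-x->q3 q2-y->q3 q3-x->q4 q3-y->q4 q4-x->q5 q4-y->q5 q5-x->q6 q5-y->q6 q6-x->q3 q6-y->q3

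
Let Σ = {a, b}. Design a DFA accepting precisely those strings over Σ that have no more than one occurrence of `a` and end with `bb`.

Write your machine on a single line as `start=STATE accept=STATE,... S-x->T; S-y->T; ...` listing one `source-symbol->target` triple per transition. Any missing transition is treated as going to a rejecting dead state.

Run two small machines in parallel and take their product. One (3 states) tracks the count of `a`s, saturating at 2; the other (3 states) tracks how much of the suffix `bb` has currently been matched. Each combined state is a pair, one component from each; accept when both components accept.
A 9-state machine:
        a   b  
>  s0   s1  s2 
   s1   s3  s4 
   s2   s1  s5 
   s3   s3  s6 
   s4   s3  s7 
 * s5   s1  s5 
   s6   s3  s8 
 * s7   s3  s7 
   s8   s3  s8 
(> = start, * = accepting)

start=s0; accept=s5,s7; s0-a->s1; s0-b->s2; s1-a->s3; s1-b->s4; s2-a->s1; s2-b->s5; s3-a->s3; s3-b->s6; s4-a->s3; s4-b->s7; s5-a->s1; s5-b->s5; s6-a->s3; s6-b->s8; s7-a->s3; s7-b->s7; s8-a->s3; s8-b->s8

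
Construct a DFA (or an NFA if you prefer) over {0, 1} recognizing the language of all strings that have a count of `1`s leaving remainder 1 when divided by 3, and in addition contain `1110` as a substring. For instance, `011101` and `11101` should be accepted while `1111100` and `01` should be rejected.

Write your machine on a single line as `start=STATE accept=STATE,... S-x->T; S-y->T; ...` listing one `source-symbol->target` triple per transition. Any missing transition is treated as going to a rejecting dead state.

start=s0; accept=s12; s0-0->s0; s0-1->s1; s1-0->s2; s1-1->s3; s2-0->s2; s2-1->s4; s3-0->s5; s3-1->s6; s4-0->s5; s4-1->s7; s5-0->s5; s5-1->s8; s6-0->s9; s6-1->s10; s7-0->s0; s7-1->s10; s8-0->s0; s8-1->s11; s9-0->s9; s9-1->s12; s10-0->s12; s10-1->s13; s11-0->s2; s11-1->s13; s12-0->s12; s12-1->s14; s13-0->s14; s13-1->s6; s14-0->s14; s14-1->s9

Handle the two conditions separately and then intersect. One (3 states) tracks the count of `1`s modulo 3; the other (5 states) tracks whether and how much of `1110` has been seen. Each combined state is a pair, one component from each; accept when both components accept.
A 15-state machine:
          0    1  
>  s0     s0   s1 
   s1     s2   s3 
   s2     s2   s4 
   s3     s5   s6 
   s4     s5   s7 
   s5     s5   s8 
   s6     s9  s10 
   s7     s0  s10 
   s8     s0  s11 
   s9     s9  s12 
   s10   s12  s13 
   s11    s2  s13 
 * s12   s12  s14 
   s13   s14   s6 
   s14   s14   s9 
(> = start, * = accepting)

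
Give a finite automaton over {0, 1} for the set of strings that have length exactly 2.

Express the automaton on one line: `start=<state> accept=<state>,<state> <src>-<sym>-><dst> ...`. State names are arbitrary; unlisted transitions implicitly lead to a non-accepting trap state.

We only need to distinguish lengths 0, 1, …, 2, and '>2'. Chain s0 → s1 → s2 → s3 on every symbol, with s3 looping. Accepting states: {s2}.
With 4 states:
        0   1  
>  s0   s1  s1 
   s1   s2  s2 
 * s2   s3  s3 
   s3   s3  s3 
(> = start, * = accepting)

start=s0 accept=s2 s0-0->s1 s0-1->s1 s1-0->s2 s1-1->s2 s2-0->s3 s2-1->s3 s3-0->s3 s3-1->s3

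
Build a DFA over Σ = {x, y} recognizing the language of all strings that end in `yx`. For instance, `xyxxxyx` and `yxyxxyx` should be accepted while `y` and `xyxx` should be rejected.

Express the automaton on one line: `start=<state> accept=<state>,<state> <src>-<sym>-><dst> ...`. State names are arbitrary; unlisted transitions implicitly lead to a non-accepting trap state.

Remember how much of `yx` the current input suffix matches. State S0 means no match yet; S1 means the last symbol is `y`; S2 means the last 2 symbols are `yx`. Only S2 accepts. On a mismatch, fall back to the longest proper suffix that is still a prefix of `yx`.
3 states suffice.
        x   y  
>  S0   S0  S1 
   S1   S2  S1 
 * S2   S0  S1 
(> = start, * = accepting)

start=S0 accept=S2 S0-x->S0 S0-y->S1 S1-x->S2 S1-y->S1 S2-x->S0 S2-y->S1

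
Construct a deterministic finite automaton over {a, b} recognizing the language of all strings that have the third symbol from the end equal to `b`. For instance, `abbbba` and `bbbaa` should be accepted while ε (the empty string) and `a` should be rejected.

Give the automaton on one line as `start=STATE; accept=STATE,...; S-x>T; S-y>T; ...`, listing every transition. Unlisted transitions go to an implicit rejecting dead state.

start=S0; accept=S11,S12,S13,S14; S0-a>S1; S0-b>S2; S1-a>S3; S1-b>S4; S2-a>S5; S2-b>S6; S3-a>S7; S3-b>S8; S4-a>S9; S4-b>S10; S5-a>S11; S5-b>S12; S6-a>S13; S6-b>S14; S7-a>S7; S7-b>S8; S8-a>S9; S8-b>S10; S9-a>S11; S9-b>S12; S10-a>S13; S10-b>S14; S11-a>S7; S11-b>S8; S12-a>S9; S12-b>S10; S13-a>S11; S13-b>S12; S14-a>S13; S14-b>S14

Because acceptance depends on a position counted from the end, the machine has to buffer the most recent 3 symbols. Make each state the string of the last up-to-3 symbols read; on input `x` shift the window left and append `x`. Accept when the buffered window has length 3 and begins with `b`.
15 states suffice.
          a    b  
>  S0     S1   S2 
   S1     S3   S4 
   S2     S5   S6 
   S3     S7   S8 
   S4     S9  S10 
   S5    S11  S12 
   S6    S13  S14 
   S7     S7   S8 
   S8     S9  S10 
   S9    S11  S12 
   S10   S13  S14 
 * S11    S7   S8 
 * S12    S9  S10 
 * S13   S11  S12 
 * S14   S13  S14 
(> = start, * = accepting)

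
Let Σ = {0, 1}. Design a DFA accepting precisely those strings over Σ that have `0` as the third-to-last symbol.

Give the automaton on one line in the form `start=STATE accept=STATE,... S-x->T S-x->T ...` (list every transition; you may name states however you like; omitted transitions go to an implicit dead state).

start=A accept=H,I,J,K A-0->B A-1->C B-0->D B-1->E C-0->F C-1->G D-0->H D-1->I E-0->J E-1->K F-0->L F-1->M G-0->N G-1->O H-0->H H-1->I I-0->J I-1->K J-0->L J-1->M K-0->N K-1->O L-0->H L-1->I M-0->J M-1->K N-0->L N-1->M O-0->N O-1->O

A DFA must remember the last 3 symbols (since which symbol is third-to-last isn't known until the input ends). Use one state per possible window of the last ≤3 symbols; accept from those whose window starts with `0`.
15 states suffice.
       0  1 
>  A   B  C 
   B   D  E 
   C   F  G 
   D   H  I 
   E   J  K 
   F   L  M 
   G   N  O 
 * H   H  I 
 * I   J  K 
 * J   L  M 
 * K   N  O 
   L   H  I 
   M   J  K 
   N   L  M 
   O   N  O 
(> = start, * = accepting)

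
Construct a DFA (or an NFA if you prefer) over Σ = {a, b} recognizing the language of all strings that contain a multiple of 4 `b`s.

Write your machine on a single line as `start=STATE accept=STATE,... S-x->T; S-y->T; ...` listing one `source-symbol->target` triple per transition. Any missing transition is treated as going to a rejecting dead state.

Keep the running count of `b`s modulo 4: each `b` advances along the cycle s0 → s1 → s2 → s3 → s0 while other symbols loop. Accept at s0.
A 4-state machine:
        a   b  
>* s0   s0  s1 
   s1   s1  s2 
   s2   s2  s3 
   s3   s3  s0 
(> = start, * = accepting)

start=s0; accept=s0; s0-a->s0; s0-b->s1; s1-a->s1; s1-b->s2; s2-a->s2; s2-b->s3; s3-a->s3; s3-b->s0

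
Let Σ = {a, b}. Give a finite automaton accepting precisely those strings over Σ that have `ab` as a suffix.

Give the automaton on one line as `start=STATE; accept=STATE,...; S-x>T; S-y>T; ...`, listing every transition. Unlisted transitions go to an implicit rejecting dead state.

start=s0; accept=s2; s0-a>s1; s0-b>s0; s1-a>s1; s1-b>s2; s2-a>s1; s2-b>s0

Remember how much of `ab` the current input suffix matches. State s0 means no match yet; s1 means the last symbol is `a`; s2 means the last 2 symbols are `ab`. Only s2 accepts. On a mismatch, fall back to the longest proper suffix that is still a prefix of `ab`.
With 3 states:
        a   b  
>  s0   s1  s0 
   s1   s1  s2 
 * s2   s1  s0 
(> = start, * = accepting)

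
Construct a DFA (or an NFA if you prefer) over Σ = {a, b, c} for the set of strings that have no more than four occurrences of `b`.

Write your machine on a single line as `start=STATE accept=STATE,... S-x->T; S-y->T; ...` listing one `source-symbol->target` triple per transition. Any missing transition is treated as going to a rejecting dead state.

start=s0; accept=s0,s1,s2,s3,s4; s0-a->s0; s0-b->s1; s0-c->s0; s1-a->s1; s1-b->s2; s1-c->s1; s2-a->s2; s2-b->s3; s2-c->s2; s3-a->s3; s3-b->s4; s3-c->s3; s4-a->s4; s4-b->s5; s4-c->s4; s5-a->s5; s5-b->s5; s5-c->s5

Count `b`s, saturating at 5: states s0 through s4 mean 0 through 4 `b`s seen; s5 means more than 4. Each `b` increments (capped at s5); other symbols loop. Accept from {s0, s1, s2, s3, s4}.
        a   b   c  
>* s0   s0  s1  s0 
 * s1   s1  s2  s1 
 * s2   s2  s3  s2 
 * s3   s3  s4  s3 
 * s4   s4  s5  s4 
   s5   s5  s5  s5 
(> = start, * = accepting)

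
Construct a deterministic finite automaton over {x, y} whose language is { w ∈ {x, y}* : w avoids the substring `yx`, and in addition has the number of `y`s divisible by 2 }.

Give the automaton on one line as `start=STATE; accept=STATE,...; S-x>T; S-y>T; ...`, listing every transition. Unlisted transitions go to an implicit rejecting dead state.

Handle the two conditions separately and then intersect. The first has 3 states tracking partial matches of the forbidden pattern `yx`; the second has 2 states tracking the count of `y`s modulo 2. A product state is a pair (one from each), accepting exactly when both do. Minimizing collapses redundant product states.
With 4 states:
        x   y  
>* q0   q0  q1 
   q1   q2  q3 
   q2   q2  q2 
 * q3   q2  q1 
(> = start, * = accepting)

start=q0; accept=q0,q3; q0-x>q0; q0-y>q1; q1-x>q2; q1-y>q3; q2-x>q2; q2-y>q2; q3-x>q2; q3-y>q1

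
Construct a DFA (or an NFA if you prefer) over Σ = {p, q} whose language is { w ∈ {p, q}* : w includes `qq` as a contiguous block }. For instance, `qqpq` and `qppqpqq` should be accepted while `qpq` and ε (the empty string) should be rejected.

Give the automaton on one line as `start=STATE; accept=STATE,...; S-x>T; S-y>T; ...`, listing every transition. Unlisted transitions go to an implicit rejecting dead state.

start=S0; accept=S2; S0-p>S0; S0-q>S1; S1-p>S0; S1-q>S2; S2-p>S2; S2-q>S2

Track how much of `qq` has been matched so far: state S0 is no progress, S2 is the absorbing accept state reached once `qq` has occurred. Intermediate states record partial matches; on a mismatch, fall back to the longest reusable overlap.
A 3-state machine:
        p   q  
>  S0   S0  S1 
   S1   S0  S2 
 * S2   S2  S2 
(> = start, * = accepting)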